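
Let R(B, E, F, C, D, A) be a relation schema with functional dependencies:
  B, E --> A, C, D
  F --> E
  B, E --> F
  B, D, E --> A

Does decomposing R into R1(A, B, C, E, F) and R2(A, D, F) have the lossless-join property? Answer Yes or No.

Common attributes: {A, F}; their closure is {A, E, F}.
R1 ⊄ {A, E, F} and R2 ⊄ {A, E, F}, so the split is lossy.

No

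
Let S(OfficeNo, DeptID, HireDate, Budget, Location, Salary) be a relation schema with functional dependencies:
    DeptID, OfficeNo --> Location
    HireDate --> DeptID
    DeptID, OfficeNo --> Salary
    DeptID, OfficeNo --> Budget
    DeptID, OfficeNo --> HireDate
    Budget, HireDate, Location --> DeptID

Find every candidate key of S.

{DeptID, OfficeNo}, {HireDate, OfficeNo}

No FD produces {OfficeNo}, so it must be in every candidate key.
{DeptID, OfficeNo}⁺ = {Budget, DeptID, HireDate, Location, OfficeNo, Salary} — all of the relation — so {DeptID, OfficeNo} is a candidate key.
{HireDate, OfficeNo}⁺ = {Budget, DeptID, HireDate, Location, OfficeNo, Salary} — all of the relation — so {HireDate, OfficeNo} is a candidate key.
Any other superkey properly contains one of these, so there are no further candidate keys.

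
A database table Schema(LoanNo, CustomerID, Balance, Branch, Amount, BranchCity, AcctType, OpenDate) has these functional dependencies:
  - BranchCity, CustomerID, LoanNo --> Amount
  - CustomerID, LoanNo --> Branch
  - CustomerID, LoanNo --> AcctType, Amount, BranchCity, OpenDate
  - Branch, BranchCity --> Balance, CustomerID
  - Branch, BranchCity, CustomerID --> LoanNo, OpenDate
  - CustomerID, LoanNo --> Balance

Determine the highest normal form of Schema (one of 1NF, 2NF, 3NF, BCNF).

BCNF

Candidate keys: {Branch, BranchCity}, {CustomerID, LoanNo}. Prime attributes: {Branch, BranchCity, CustomerID, LoanNo}.
The left-hand side of every FD is a superkey, so BCNF is satisfied.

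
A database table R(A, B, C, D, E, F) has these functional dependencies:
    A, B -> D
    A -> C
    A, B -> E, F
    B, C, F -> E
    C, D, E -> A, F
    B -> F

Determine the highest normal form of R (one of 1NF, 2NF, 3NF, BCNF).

Candidate keys: {A, B}, {B, C, D}. Prime attributes: {A, B, C, D}.
A -> C: {A}⁺ = {A, C}, which is not all of the attributes, so the left side is not a superkey — BCNF is violated.
B, C, F -> E has non-prime {E} on the right and a non-superkey on the left, so 3NF fails.
The proper key subset {B} of {A, B} determines non-prime {F}, so the relation is not even in 2NF.

1NF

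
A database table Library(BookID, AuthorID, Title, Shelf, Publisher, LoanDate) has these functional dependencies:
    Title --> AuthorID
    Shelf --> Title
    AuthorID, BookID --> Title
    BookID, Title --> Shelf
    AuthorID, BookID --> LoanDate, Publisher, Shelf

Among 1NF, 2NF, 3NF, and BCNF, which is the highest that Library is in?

Candidate keys: {AuthorID, BookID}, {BookID, Shelf}, {BookID, Title}. Prime attributes: {AuthorID, BookID, Shelf, Title}.
Title --> AuthorID breaks BCNF: {Title}⁺ = {AuthorID, Title}, so {Title} is not a superkey.
But every attribute on its right side ({AuthorID}) is prime, and the same holds for every other non-superkey FD, so 3NF still holds.

3NF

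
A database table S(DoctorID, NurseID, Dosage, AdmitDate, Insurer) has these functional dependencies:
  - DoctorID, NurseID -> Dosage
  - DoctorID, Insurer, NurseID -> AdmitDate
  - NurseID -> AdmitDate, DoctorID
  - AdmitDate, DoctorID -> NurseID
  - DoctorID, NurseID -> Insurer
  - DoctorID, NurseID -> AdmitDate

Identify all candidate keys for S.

Closure of {NurseID} is {AdmitDate, DoctorID, Dosage, Insurer, NurseID}, the whole schema; {NurseID} is a candidate key.
Closure of {AdmitDate, DoctorID} is {AdmitDate, DoctorID, Dosage, Insurer, NurseID}, the whole schema; {AdmitDate, DoctorID} is a candidate key.
Any other superkey properly contains one of these, so there are no further candidate keys.

{AdmitDate, DoctorID}, {NurseID}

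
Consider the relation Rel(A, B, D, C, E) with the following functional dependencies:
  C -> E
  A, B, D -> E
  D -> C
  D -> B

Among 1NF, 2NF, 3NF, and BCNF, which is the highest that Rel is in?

1NF

Candidate key: {A, D}. Prime attributes: {A, D}.
C -> E breaks BCNF: {C}⁺ = {C, E}, so {C} is not a superkey.
Because {E} is non-prime and the left side of C -> E is not a superkey, the relation is not in 3NF.
{D} is a proper subset of the key {A, D}, and {D}⁺ contains the non-prime attributes {B, C, E} — a partial dependency, so 2NF is violated.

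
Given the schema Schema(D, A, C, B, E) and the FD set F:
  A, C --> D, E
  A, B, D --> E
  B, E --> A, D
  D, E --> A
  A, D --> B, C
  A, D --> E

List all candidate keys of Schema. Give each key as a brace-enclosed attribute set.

Closure of {A, C} is {A, B, C, D, E}, the whole schema; {A, C} is a candidate key.
Closure of {A, D} is {A, B, C, D, E}, the whole schema; {A, D} is a candidate key.
Closure of {B, E} is {A, B, C, D, E}, the whole schema; {B, E} is a candidate key.
Closure of {D, E} is {A, B, C, D, E}, the whole schema; {D, E} is a candidate key.
These are minimal and exhaustive — every other superkey contains one of them.

{A, C}, {A, D}, {B, E}, {D, E}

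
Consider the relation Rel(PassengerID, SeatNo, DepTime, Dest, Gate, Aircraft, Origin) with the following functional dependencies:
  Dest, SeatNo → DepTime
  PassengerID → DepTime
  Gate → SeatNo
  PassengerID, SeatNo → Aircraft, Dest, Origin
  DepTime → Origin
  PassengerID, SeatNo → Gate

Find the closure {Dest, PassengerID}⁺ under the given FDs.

{DepTime, Dest, Origin, PassengerID}

Start with {Dest, PassengerID}.
PassengerID → DepTime applies; add {DepTime} → now {DepTime, Dest, PassengerID}.
DepTime → Origin applies; add {Origin} → now {DepTime, Dest, Origin, PassengerID}.
No further FD applies.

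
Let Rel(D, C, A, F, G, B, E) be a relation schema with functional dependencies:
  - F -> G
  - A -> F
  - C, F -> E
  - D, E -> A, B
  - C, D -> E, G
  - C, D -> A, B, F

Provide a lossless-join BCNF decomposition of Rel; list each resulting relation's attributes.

{A, B, D, E}; {A, F}; {C, D, E}; {F, G}

Candidate key of the original relation: {C, D}.
Within {A, B, C, D, E, F, G}: {F}⁺ ∩ {A, B, C, D, E, F, G} = {F, G}, not the whole set, so F -> G violates BCNF; decompose into {F, G} and {A, B, C, D, E, F}.
{F, G}: every determinant is a superkey — BCNF.
Within {A, B, C, D, E, F}: {A}⁺ ∩ {A, B, C, D, E, F} = {A, F}, not the whole set, so A -> F violates BCNF; decompose into {A, F} and {A, B, C, D, E}.
{A, F}: every determinant is a superkey — BCNF.
Within {A, B, C, D, E}: {D, E}⁺ ∩ {A, B, C, D, E} = {A, B, D, E}, not the whole set, so D, E -> A, B violates BCNF; decompose into {A, B, D, E} and {C, D, E}.
{A, B, D, E}: every determinant is a superkey — BCNF.
{C, D, E}: every determinant is a superkey — BCNF.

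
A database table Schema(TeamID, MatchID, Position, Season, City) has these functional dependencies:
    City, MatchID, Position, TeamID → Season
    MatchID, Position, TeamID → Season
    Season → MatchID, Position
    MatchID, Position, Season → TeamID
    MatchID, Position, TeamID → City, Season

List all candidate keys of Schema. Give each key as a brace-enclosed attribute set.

{MatchID, Position, TeamID}, {Season}

Closure of {Season} is {City, MatchID, Position, Season, TeamID}, the whole schema; {Season} is a candidate key.
Closure of {MatchID, Position, TeamID} is {City, MatchID, Position, Season, TeamID}, the whole schema; {MatchID, Position, TeamID} is a candidate key.
These are minimal and exhaustive — every other superkey contains one of them.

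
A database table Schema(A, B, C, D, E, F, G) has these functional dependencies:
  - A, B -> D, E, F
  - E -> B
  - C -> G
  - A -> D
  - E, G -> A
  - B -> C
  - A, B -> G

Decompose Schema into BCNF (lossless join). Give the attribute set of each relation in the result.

Candidate keys of the original relation: {A, B}, {E}.
Within {A, B, C, D, E, F, G}: {C}⁺ ∩ {A, B, C, D, E, F, G} = {C, G}, not the whole set, so C -> G violates BCNF; decompose into {C, G} and {A, B, C, D, E, F}.
{C, G}: every determinant is a superkey — BCNF.
Within {A, B, C, D, E, F}: {A}⁺ ∩ {A, B, C, D, E, F} = {A, D}, not the whole set, so A -> D violates BCNF; decompose into {A, D} and {A, B, C, E, F}.
{A, D}: every determinant is a superkey — BCNF.
Within {A, B, C, E, F}: {B}⁺ ∩ {A, B, C, E, F} = {B, C}, not the whole set, so B -> C violates BCNF; decompose into {B, C} and {A, B, E, F}.
{B, C}: every determinant is a superkey — BCNF.
{A, B, E, F}: every determinant is a superkey — BCNF.

{A, B, E, F}; {A, D}; {B, C}; {C, G}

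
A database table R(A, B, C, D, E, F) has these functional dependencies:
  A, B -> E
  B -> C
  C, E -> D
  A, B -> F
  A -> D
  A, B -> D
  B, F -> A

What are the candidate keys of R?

{A, B}, {B, F}

{B} never appears on the right of any FD, so every key must include it.
{A, B}⁺ = {A, B, C, D, E, F}, which is every attribute, so {A, B} is a candidate key.
{B, F}⁺ = {A, B, C, D, E, F}, which is every attribute, so {B, F} is a candidate key.
Any other superkey properly contains one of these, so there are no further candidate keys.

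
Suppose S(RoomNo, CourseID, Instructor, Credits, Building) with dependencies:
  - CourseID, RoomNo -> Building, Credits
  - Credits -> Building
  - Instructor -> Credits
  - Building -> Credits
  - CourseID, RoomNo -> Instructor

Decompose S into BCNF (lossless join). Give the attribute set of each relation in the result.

Candidate key of the original relation: {CourseID, RoomNo}.
{Building, CourseID, Credits, Instructor, RoomNo}: {Credits} determines {Building, Credits} here but is not a superkey — split on Credits -> Building, giving {Building, Credits} and {CourseID, Credits, Instructor, RoomNo}.
{Building, Credits}: every determinant is a superkey — BCNF.
{CourseID, Credits, Instructor, RoomNo}: {Instructor} determines {Credits, Instructor} here but is not a superkey — split on Instructor -> Credits, giving {Credits, Instructor} and {CourseID, Instructor, RoomNo}.
{Credits, Instructor}: every determinant is a superkey — BCNF.
{CourseID, Instructor, RoomNo}: every determinant is a superkey — BCNF.

{Building, Credits}; {CourseID, Instructor, RoomNo}; {Credits, Instructor}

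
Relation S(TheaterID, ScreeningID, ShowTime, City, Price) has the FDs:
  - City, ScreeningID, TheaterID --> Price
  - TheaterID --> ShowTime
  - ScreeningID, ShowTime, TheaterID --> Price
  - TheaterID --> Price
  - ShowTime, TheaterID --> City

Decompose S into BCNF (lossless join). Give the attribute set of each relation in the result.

{City, Price, ShowTime, TheaterID}; {ScreeningID, TheaterID}

Candidate key of the original relation: {ScreeningID, TheaterID}.
In {City, Price, ScreeningID, ShowTime, TheaterID}, {TheaterID} is not a superkey ({TheaterID}⁺ restricted to this set is {City, Price, ShowTime, TheaterID}), so split on TheaterID --> City, Price, ShowTime into {City, Price, ShowTime, TheaterID} and {ScreeningID, TheaterID}.
{City, Price, ShowTime, TheaterID} is in BCNF.
{ScreeningID, TheaterID} is in BCNF.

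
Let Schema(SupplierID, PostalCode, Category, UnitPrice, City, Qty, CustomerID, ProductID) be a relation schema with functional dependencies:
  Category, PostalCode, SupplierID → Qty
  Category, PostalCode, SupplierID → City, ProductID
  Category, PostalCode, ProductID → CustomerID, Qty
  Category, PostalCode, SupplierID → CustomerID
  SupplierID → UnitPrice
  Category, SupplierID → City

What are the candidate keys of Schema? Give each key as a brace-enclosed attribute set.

{Category, PostalCode, SupplierID}

{Category, PostalCode, SupplierID} never appear on the right of any FD, so every key must include all of them.
{Category, PostalCode, SupplierID}⁺ = {Category, City, CustomerID, PostalCode, ProductID, Qty, SupplierID, UnitPrice}, which is every attribute, so {Category, PostalCode, SupplierID} is a candidate key.
Every other attribute set either contains this one or has a smaller closure.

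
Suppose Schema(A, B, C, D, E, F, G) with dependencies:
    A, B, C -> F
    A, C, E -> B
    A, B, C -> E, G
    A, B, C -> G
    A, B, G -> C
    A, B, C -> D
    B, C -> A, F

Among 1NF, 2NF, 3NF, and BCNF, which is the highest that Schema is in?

Candidate keys: {A, B, G}, {A, C, E}, {B, C}. Prime attributes: {A, B, C, E, G}.
Each dependency's left side is a superkey — BCNF holds.

BCNF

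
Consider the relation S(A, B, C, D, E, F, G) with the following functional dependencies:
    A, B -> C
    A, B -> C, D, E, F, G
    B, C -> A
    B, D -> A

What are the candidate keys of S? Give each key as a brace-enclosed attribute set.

{A, B}, {B, C}, {B, D}

Attributes never on any right-hand side: {B} — every candidate key must contain it.
{A, B}⁺ = {A, B, C, D, E, F, G}, which is every attribute, so {A, B} is a candidate key.
{B, C}⁺ = {A, B, C, D, E, F, G}, which is every attribute, so {B, C} is a candidate key.
{B, D}⁺ = {A, B, C, D, E, F, G}, which is every attribute, so {B, D} is a candidate key.
Any other superkey properly contains one of these, so there are no further candidate keys.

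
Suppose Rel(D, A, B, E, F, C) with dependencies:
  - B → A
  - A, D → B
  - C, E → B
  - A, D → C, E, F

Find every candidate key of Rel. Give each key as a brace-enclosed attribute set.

{A, D}, {B, D}, {C, D, E}

Attributes never on any right-hand side: {D} — every candidate key must contain it.
{A, D}⁺ = {A, B, C, D, E, F} — all of the relation — so {A, D} is a candidate key.
{B, D}⁺ = {A, B, C, D, E, F} — all of the relation — so {B, D} is a candidate key.
{C, D, E}⁺ = {A, B, C, D, E, F} — all of the relation — so {C, D, E} is a candidate key.
No proper subset of any of these is a key, and no other minimal superkey exists.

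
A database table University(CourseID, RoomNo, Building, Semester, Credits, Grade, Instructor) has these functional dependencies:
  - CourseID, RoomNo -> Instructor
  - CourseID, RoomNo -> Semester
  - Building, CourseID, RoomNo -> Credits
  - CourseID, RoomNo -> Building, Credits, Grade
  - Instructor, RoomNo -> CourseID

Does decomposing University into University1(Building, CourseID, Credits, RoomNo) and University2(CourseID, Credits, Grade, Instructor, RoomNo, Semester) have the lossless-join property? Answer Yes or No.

The shared attributes are {CourseID, Credits, RoomNo} and {CourseID, Credits, RoomNo}⁺ = {Building, CourseID, Credits, Grade, Instructor, RoomNo, Semester}.
University1 is contained in that closure, so University1 ∩ University2 -> University1 holds and the join is lossless.

Yes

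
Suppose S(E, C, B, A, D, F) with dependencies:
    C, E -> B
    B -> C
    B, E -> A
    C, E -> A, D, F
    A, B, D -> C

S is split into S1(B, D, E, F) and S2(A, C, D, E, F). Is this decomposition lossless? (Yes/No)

Common attributes: {D, E, F}; their closure is {D, E, F}.
The closure covers neither S1 nor S2 entirely; the join is not lossless.

No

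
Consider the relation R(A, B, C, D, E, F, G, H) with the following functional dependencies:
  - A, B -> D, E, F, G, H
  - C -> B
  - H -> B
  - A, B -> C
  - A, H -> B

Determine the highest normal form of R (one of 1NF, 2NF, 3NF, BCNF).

3NF

Candidate keys: {A, B}, {A, C}, {A, H}. Prime attributes: {A, B, C, H}.
C -> B: {C}⁺ = {B, C}, which is not all of the attributes, so the left side is not a superkey — BCNF is violated.
Since {B} ⊆ prime attributes and every other non-superkey FD also has a prime right side, the schema is in 3NF.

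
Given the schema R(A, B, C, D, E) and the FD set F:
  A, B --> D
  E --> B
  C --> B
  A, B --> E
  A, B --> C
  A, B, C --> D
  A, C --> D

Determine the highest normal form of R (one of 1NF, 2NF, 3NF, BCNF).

Candidate keys: {A, B}, {A, C}, {A, E}. Prime attributes: {A, B, C, E}.
E --> B: {E}⁺ = {B, E}, which is not all of the attributes, so the left side is not a superkey — BCNF is violated.
Since {B} ⊆ prime attributes and every other non-superkey FD also has a prime right side, the schema is in 3NF.

3NF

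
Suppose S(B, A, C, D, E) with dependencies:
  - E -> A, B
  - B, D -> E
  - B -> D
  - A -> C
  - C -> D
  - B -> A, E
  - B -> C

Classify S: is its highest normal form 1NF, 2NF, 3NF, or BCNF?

2NF

Candidate keys: {B}, {E}. Prime attributes: {B, E}.
A -> C breaks BCNF: {A}⁺ = {A, C, D}, so {A} is not a superkey.
A -> C determines the non-prime attribute {C} from a non-superkey — 3NF is violated.
With only single-attribute keys there can be no partial dependency, so 2NF holds.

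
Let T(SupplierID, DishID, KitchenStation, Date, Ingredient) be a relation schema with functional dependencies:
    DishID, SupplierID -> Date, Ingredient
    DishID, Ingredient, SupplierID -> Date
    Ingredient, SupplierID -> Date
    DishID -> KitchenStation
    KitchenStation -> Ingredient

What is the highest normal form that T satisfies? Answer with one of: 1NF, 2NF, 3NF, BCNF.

Candidate key: {DishID, SupplierID}. Prime attributes: {DishID, SupplierID}.
Ingredient, SupplierID -> Date breaks BCNF: {Ingredient, SupplierID}⁺ = {Date, Ingredient, SupplierID}, so {Ingredient, SupplierID} is not a superkey.
Ingredient, SupplierID -> Date has non-prime {Date} on the right and a non-superkey on the left, so 3NF fails.
{DishID} is a proper subset of the key {DishID, SupplierID}, and {DishID}⁺ contains the non-prime attributes {Ingredient, KitchenStation} — a partial dependency, so 2NF is violated.

1NF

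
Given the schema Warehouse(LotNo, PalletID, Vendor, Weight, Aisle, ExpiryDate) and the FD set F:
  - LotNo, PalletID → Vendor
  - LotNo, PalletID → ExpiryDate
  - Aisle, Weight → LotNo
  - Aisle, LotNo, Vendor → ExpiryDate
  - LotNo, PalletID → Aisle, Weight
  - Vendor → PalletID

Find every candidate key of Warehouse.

{LotNo, PalletID} is a candidate key since {LotNo, PalletID}⁺ = {Aisle, ExpiryDate, LotNo, PalletID, Vendor, Weight} covers every attribute.
{LotNo, Vendor} is a candidate key since {LotNo, Vendor}⁺ = {Aisle, ExpiryDate, LotNo, PalletID, Vendor, Weight} covers every attribute.
{Aisle, PalletID, Weight} is a candidate key since {Aisle, PalletID, Weight}⁺ = {Aisle, ExpiryDate, LotNo, PalletID, Vendor, Weight} covers every attribute.
{Aisle, Vendor, Weight} is a candidate key since {Aisle, Vendor, Weight}⁺ = {Aisle, ExpiryDate, LotNo, PalletID, Vendor, Weight} covers every attribute.
These are minimal and exhaustive — every other superkey contains one of them.

{Aisle, PalletID, Weight}, {Aisle, Vendor, Weight}, {LotNo, PalletID}, {LotNo, Vendor}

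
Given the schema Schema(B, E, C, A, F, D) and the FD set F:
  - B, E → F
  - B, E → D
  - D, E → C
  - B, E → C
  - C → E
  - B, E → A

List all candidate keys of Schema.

{B, C}, {B, E}

{B} never appears on the right of any FD, so every key must include it.
{B, C}⁺ = {A, B, C, D, E, F}, which is every attribute, so {B, C} is a candidate key.
{B, E}⁺ = {A, B, C, D, E, F}, which is every attribute, so {B, E} is a candidate key.
Any other superkey properly contains one of these, so there are no further candidate keys.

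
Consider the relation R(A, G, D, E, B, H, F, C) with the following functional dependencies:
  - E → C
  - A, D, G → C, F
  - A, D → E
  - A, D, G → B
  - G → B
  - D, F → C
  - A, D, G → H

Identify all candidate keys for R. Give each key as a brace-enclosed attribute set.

Attributes never on any right-hand side: {A, D, G} — every candidate key must contain all of them.
{A, D, G} is a candidate key since {A, D, G}⁺ = {A, B, C, D, E, F, G, H} covers every attribute.
No smaller or unrelated set reaches every attribute, so there are no other keys.

{A, D, G}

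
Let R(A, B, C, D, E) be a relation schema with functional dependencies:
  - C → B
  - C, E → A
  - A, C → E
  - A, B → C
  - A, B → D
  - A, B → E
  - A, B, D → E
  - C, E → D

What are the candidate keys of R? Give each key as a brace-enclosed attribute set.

{A, B}⁺ = {A, B, C, D, E}, which is every attribute, so {A, B} is a candidate key.
{A, C}⁺ = {A, B, C, D, E}, which is every attribute, so {A, C} is a candidate key.
{C, E}⁺ = {A, B, C, D, E}, which is every attribute, so {C, E} is a candidate key.
These are minimal and exhaustive — every other superkey contains one of them.

{A, B}, {A, C}, {C, E}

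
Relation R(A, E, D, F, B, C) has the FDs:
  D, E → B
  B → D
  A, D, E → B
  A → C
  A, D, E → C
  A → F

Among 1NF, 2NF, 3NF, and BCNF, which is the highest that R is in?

1NF

Candidate keys: {A, B, E}, {A, D, E}. Prime attributes: {A, B, D, E}.
D, E → B breaks BCNF: {D, E}⁺ = {B, D, E}, so {D, E} is not a superkey.
A → C determines the non-prime attribute {C} from a non-superkey — 3NF is violated.
Since {A} ⊂ {A, B, E} and {A}⁺ ⊇ {C, F} with {C, F} non-prime, there is a partial dependency; 2NF fails.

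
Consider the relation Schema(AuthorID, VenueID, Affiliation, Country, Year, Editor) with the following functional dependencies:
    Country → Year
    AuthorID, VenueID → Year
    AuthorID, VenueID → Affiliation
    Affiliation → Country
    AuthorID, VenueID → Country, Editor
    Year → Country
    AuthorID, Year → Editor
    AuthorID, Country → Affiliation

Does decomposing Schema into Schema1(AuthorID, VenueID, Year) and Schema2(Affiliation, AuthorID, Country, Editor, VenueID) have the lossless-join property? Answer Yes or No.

Yes

Schema1 ∩ Schema2 = {AuthorID, VenueID}; its closure under F is {Affiliation, AuthorID, Country, Editor, VenueID, Year}.
This includes all of Schema1, so the common attributes are a superkey of Schema1 — the join is lossless.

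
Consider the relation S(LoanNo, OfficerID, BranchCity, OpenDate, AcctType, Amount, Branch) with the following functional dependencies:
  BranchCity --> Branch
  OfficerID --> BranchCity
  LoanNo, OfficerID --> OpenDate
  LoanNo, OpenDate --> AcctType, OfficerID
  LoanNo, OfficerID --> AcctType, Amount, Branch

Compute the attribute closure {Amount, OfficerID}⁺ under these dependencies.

{Amount, Branch, BranchCity, OfficerID}

Start with {Amount, OfficerID}.
OfficerID --> BranchCity applies; add {BranchCity} → now {Amount, BranchCity, OfficerID}.
BranchCity --> Branch applies; add {Branch} → now {Amount, Branch, BranchCity, OfficerID}.
No further FD applies.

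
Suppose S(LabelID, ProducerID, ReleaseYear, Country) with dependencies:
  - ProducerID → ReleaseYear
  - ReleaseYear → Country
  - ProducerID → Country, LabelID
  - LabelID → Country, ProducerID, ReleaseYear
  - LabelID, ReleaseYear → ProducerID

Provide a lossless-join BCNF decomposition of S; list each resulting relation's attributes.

Candidate keys of the original relation: {LabelID}, {ProducerID}.
{Country, LabelID, ProducerID, ReleaseYear}: {ReleaseYear} determines {Country, ReleaseYear} here but is not a superkey — split on ReleaseYear → Country, giving {Country, ReleaseYear} and {LabelID, ProducerID, ReleaseYear}.
{Country, ReleaseYear} is in BCNF.
{LabelID, ProducerID, ReleaseYear} is in BCNF.

{Country, ReleaseYear}; {LabelID, ProducerID, ReleaseYear}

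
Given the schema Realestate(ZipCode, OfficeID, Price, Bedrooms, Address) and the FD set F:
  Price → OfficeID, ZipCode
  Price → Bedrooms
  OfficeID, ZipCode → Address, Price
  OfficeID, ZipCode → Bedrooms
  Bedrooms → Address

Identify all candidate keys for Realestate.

{Price}⁺ = {Address, Bedrooms, OfficeID, Price, ZipCode} — all of the relation — so {Price} is a candidate key.
{OfficeID, ZipCode}⁺ = {Address, Bedrooms, OfficeID, Price, ZipCode} — all of the relation — so {OfficeID, ZipCode} is a candidate key.
These are minimal and exhaustive — every other superkey contains one of them.

{OfficeID, ZipCode}, {Price}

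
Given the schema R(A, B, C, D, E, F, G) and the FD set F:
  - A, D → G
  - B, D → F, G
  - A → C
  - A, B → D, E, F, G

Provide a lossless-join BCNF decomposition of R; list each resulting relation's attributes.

Candidate key of the original relation: {A, B}.
In {A, B, C, D, E, F, G}, {A, D} is not a superkey ({A, D}⁺ restricted to this set is {A, C, D, G}), so split on A, D → C, G into {A, C, D, G} and {A, B, D, E, F}.
In {A, C, D, G}, {A} is not a superkey ({A}⁺ restricted to this set is {A, C}), so split on A → C into {A, C} and {A, D, G}.
{A, C} has no BCNF violation.
{A, D, G} has no BCNF violation.
In {A, B, D, E, F}, {B, D} is not a superkey ({B, D}⁺ restricted to this set is {B, D, F}), so split on B, D → F into {B, D, F} and {A, B, D, E}.
{B, D, F} has no BCNF violation.
{A, B, D, E} has no BCNF violation.

{A, B, D, E}; {A, C}; {A, D, G}; {B, D, F}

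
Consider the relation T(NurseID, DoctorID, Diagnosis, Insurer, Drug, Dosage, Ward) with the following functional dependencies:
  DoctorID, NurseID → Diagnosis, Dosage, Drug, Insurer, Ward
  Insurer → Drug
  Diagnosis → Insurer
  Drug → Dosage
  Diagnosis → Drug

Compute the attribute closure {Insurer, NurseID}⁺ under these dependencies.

Start with {Insurer, NurseID}.
Insurer → Drug applies; add {Drug} → now {Drug, Insurer, NurseID}.
Drug → Dosage applies; add {Dosage} → now {Dosage, Drug, Insurer, NurseID}.
No further FD applies.

{Dosage, Drug, Insurer, NurseID}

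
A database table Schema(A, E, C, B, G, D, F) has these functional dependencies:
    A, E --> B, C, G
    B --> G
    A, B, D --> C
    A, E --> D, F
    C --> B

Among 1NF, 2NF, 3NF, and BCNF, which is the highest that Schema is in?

2NF

Candidate key: {A, E}. Prime attributes: {A, E}.
For B --> G we have {B}⁺ = {B, G}; {B} is not a superkey, so BCNF fails.
B --> G has non-prime {G} on the right and a non-superkey on the left, so 3NF fails.
Checking every proper subset of each key, none determines a non-prime attribute — 2NF is satisfied.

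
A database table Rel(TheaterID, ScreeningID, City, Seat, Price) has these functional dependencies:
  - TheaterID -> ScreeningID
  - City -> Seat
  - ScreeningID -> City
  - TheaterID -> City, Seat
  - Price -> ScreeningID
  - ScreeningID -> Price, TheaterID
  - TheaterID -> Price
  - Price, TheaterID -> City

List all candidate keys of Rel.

Closure of {Price} is {City, Price, ScreeningID, Seat, TheaterID}, the whole schema; {Price} is a candidate key.
Closure of {ScreeningID} is {City, Price, ScreeningID, Seat, TheaterID}, the whole schema; {ScreeningID} is a candidate key.
Closure of {TheaterID} is {City, Price, ScreeningID, Seat, TheaterID}, the whole schema; {TheaterID} is a candidate key.
These are minimal and exhaustive — every other superkey contains one of them.

{Price}, {ScreeningID}, {TheaterID}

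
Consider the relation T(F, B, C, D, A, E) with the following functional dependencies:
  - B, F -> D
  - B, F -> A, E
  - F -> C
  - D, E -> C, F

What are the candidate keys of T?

{B, D, E}, {B, F}

{B} never appears on the right of any FD, so every key must include it.
{B, F} is a candidate key since {B, F}⁺ = {A, B, C, D, E, F} covers every attribute.
{B, D, E} is a candidate key since {B, D, E}⁺ = {A, B, C, D, E, F} covers every attribute.
Any other superkey properly contains one of these, so there are no further candidate keys.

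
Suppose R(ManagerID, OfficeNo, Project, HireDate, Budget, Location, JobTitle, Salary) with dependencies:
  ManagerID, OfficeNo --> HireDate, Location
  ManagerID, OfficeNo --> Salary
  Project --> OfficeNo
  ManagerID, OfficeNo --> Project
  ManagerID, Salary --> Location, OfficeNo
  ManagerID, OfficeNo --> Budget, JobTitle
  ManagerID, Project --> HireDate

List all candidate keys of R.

No FD produces {ManagerID}, so it must be in every candidate key.
{ManagerID, OfficeNo}⁺ = {Budget, HireDate, JobTitle, Location, ManagerID, OfficeNo, Project, Salary}, which is every attribute, so {ManagerID, OfficeNo} is a candidate key.
{ManagerID, Project}⁺ = {Budget, HireDate, JobTitle, Location, ManagerID, OfficeNo, Project, Salary}, which is every attribute, so {ManagerID, Project} is a candidate key.
{ManagerID, Salary}⁺ = {Budget, HireDate, JobTitle, Location, ManagerID, OfficeNo, Project, Salary}, which is every attribute, so {ManagerID, Salary} is a candidate key.
Any other superkey properly contains one of these, so there are no further candidate keys.

{ManagerID, OfficeNo}, {ManagerID, Project}, {ManagerID, Salary}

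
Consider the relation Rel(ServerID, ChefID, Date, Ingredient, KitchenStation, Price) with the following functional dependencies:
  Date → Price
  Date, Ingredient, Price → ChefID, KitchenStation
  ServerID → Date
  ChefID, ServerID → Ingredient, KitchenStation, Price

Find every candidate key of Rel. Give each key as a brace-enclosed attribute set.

No FD produces {ServerID}, so it must be in every candidate key.
{ChefID, ServerID} is a candidate key since {ChefID, ServerID}⁺ = {ChefID, Date, Ingredient, KitchenStation, Price, ServerID} covers every attribute.
{Ingredient, ServerID} is a candidate key since {Ingredient, ServerID}⁺ = {ChefID, Date, Ingredient, KitchenStation, Price, ServerID} covers every attribute.
Any other superkey properly contains one of these, so there are no further candidate keys.

{ChefID, ServerID}, {Ingredient, ServerID}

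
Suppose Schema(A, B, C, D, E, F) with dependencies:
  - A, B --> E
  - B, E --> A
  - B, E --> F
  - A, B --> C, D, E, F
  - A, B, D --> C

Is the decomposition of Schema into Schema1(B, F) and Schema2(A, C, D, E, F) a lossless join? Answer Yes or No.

No

The shared attributes are {F} and {F}⁺ = {F}.
The closure covers neither Schema1 nor Schema2 entirely; the join is not lossless.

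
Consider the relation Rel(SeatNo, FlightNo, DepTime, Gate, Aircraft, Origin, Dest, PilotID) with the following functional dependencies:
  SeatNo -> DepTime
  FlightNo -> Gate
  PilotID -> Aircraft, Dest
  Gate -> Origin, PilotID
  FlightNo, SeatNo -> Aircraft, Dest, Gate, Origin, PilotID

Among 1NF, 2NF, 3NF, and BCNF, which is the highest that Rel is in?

Candidate key: {FlightNo, SeatNo}. Prime attributes: {FlightNo, SeatNo}.
SeatNo -> DepTime breaks BCNF: {SeatNo}⁺ = {DepTime, SeatNo}, so {SeatNo} is not a superkey.
SeatNo -> DepTime has non-prime {DepTime} on the right and a non-superkey on the left, so 3NF fails.
Since {FlightNo} ⊂ {FlightNo, SeatNo} and {FlightNo}⁺ ⊇ {Aircraft, Dest, Gate, Origin, PilotID} with {Aircraft, Dest, Gate, Origin, PilotID} non-prime, there is a partial dependency; 2NF fails.

1NF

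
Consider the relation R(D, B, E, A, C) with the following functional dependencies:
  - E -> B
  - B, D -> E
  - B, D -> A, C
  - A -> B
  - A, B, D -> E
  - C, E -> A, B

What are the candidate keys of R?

{A, D}, {B, D}, {D, E}

Attributes never on any right-hand side: {D} — every candidate key must contain it.
Closure of {A, D} is {A, B, C, D, E}, the whole schema; {A, D} is a candidate key.
Closure of {B, D} is {A, B, C, D, E}, the whole schema; {B, D} is a candidate key.
Closure of {D, E} is {A, B, C, D, E}, the whole schema; {D, E} is a candidate key.
Any other superkey properly contains one of these, so there are no further candidate keys.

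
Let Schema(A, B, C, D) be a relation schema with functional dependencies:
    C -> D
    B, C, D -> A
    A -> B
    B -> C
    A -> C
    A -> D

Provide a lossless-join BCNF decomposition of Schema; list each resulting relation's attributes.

{A, B, C}; {C, D}

Candidate keys of the original relation: {A}, {B}.
{A, B, C, D}: {C} determines {C, D} here but is not a superkey — split on C -> D, giving {C, D} and {A, B, C}.
{C, D} is in BCNF.
{A, B, C} is in BCNF.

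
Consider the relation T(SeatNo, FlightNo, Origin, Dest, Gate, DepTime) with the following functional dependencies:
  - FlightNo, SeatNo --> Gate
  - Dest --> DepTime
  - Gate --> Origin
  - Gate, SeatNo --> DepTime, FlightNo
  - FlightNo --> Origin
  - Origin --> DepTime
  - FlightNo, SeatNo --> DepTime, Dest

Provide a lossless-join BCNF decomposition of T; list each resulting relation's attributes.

{DepTime, Dest}; {Dest, FlightNo, Gate, SeatNo}; {Gate, Origin}

Candidate keys of the original relation: {FlightNo, SeatNo}, {Gate, SeatNo}.
In {DepTime, Dest, FlightNo, Gate, Origin, SeatNo}, {Dest} is not a superkey ({Dest}⁺ restricted to this set is {DepTime, Dest}), so split on Dest --> DepTime into {DepTime, Dest} and {Dest, FlightNo, Gate, Origin, SeatNo}.
{DepTime, Dest} has no BCNF violation.
In {Dest, FlightNo, Gate, Origin, SeatNo}, {Gate} is not a superkey ({Gate}⁺ restricted to this set is {Gate, Origin}), so split on Gate --> Origin into {Gate, Origin} and {Dest, FlightNo, Gate, SeatNo}.
{Gate, Origin} has no BCNF violation.
{Dest, FlightNo, Gate, SeatNo} has no BCNF violation.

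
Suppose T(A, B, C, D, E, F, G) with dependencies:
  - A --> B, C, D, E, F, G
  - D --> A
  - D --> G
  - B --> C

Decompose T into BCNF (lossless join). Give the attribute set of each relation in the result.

Candidate keys of the original relation: {A}, {D}.
{A, B, C, D, E, F, G}: {B} determines {B, C} here but is not a superkey — split on B --> C, giving {B, C} and {A, B, D, E, F, G}.
{B, C} is in BCNF.
{A, B, D, E, F, G} is in BCNF.

{A, B, D, E, F, G}; {B, C}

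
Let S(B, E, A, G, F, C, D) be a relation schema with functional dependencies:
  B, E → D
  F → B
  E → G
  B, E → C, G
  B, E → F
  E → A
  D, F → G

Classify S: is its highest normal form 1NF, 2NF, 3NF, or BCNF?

Candidate keys: {B, E}, {E, F}. Prime attributes: {B, E, F}.
For F → B we have {F}⁺ = {B, F}; {F} is not a superkey, so BCNF fails.
E → G has non-prime {G} on the right and a non-superkey on the left, so 3NF fails.
The proper key subset {E} of {B, E} determines non-prime {A, G}, so the relation is not even in 2NF.

1NF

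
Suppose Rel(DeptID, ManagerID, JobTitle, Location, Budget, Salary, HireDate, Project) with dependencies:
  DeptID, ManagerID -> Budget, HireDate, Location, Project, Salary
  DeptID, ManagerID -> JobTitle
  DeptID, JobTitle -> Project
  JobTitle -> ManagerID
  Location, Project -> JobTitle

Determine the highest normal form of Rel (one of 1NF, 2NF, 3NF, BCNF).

Candidate keys: {DeptID, JobTitle}, {DeptID, Location, Project}, {DeptID, ManagerID}. Prime attributes: {DeptID, JobTitle, Location, ManagerID, Project}.
JobTitle -> ManagerID breaks BCNF: {JobTitle}⁺ = {JobTitle, ManagerID}, so {JobTitle} is not a superkey.
But every attribute on its right side ({ManagerID}) is prime, and the same holds for every other non-superkey FD, so 3NF still holds.

3NF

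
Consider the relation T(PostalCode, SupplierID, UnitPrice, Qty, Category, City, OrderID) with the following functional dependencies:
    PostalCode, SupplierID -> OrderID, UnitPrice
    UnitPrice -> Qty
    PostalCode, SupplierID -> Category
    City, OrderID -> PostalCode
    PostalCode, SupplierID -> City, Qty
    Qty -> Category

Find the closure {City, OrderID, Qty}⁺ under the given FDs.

{Category, City, OrderID, PostalCode, Qty}

Start with {City, OrderID, Qty}.
City, OrderID -> PostalCode applies; add {PostalCode} → now {City, OrderID, PostalCode, Qty}.
Qty -> Category applies; add {Category} → now {Category, City, OrderID, PostalCode, Qty}.
No further FD applies.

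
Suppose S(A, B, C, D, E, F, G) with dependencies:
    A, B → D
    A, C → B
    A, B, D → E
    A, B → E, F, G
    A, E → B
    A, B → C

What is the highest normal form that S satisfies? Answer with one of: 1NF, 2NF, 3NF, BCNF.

Candidate keys: {A, B}, {A, C}, {A, E}. Prime attributes: {A, B, C, E}.
Every FD has a superkey on the left, so the relation is in BCNF.

BCNF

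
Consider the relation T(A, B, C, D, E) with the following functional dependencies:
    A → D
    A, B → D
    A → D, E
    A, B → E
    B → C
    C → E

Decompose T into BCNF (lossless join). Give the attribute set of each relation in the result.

{A, B}; {A, D, E}; {B, C}

Candidate key of the original relation: {A, B}.
{A, B, C, D, E}: {A} determines {A, D, E} here but is not a superkey — split on A → D, E, giving {A, D, E} and {A, B, C}.
{A, D, E} has no BCNF violation.
{A, B, C}: {B} determines {B, C} here but is not a superkey — split on B → C, giving {B, C} and {A, B}.
{B, C} has no BCNF violation.
{A, B} has no BCNF violation.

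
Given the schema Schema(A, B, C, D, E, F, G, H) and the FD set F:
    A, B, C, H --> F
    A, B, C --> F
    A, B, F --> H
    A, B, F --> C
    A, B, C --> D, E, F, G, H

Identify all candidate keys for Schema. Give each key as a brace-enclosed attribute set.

{A, B} never appear on the right of any FD, so every key must include all of them.
{A, B, C}⁺ = {A, B, C, D, E, F, G, H}, which is every attribute, so {A, B, C} is a candidate key.
{A, B, F}⁺ = {A, B, C, D, E, F, G, H}, which is every attribute, so {A, B, F} is a candidate key.
Any other superkey properly contains one of these, so there are no further candidate keys.

{A, B, C}, {A, B, F}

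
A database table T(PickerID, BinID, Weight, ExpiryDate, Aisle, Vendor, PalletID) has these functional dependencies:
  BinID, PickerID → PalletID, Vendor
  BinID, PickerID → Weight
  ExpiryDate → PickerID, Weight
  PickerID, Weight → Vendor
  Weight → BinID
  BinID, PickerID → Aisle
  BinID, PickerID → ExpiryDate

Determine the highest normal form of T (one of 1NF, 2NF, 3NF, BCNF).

Candidate keys: {BinID, PickerID}, {ExpiryDate}, {PickerID, Weight}. Prime attributes: {BinID, ExpiryDate, PickerID, Weight}.
Weight → BinID: {Weight}⁺ = {BinID, Weight}, which is not all of the attributes, so the left side is not a superkey — BCNF is violated.
Since {BinID} ⊆ prime attributes and every other non-superkey FD also has a prime right side, the schema is in 3NF.

3NF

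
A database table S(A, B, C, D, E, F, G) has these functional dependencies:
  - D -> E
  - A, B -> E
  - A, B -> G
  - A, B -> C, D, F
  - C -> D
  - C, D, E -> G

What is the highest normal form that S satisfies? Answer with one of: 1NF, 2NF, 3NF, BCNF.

Candidate key: {A, B}. Prime attributes: {A, B}.
D -> E breaks BCNF: {D}⁺ = {D, E}, so {D} is not a superkey.
D -> E has non-prime {E} on the right and a non-superkey on the left, so 3NF fails.
No proper subset of a key has a non-prime attribute in its closure, so there is no partial dependency; 2NF holds.

2NF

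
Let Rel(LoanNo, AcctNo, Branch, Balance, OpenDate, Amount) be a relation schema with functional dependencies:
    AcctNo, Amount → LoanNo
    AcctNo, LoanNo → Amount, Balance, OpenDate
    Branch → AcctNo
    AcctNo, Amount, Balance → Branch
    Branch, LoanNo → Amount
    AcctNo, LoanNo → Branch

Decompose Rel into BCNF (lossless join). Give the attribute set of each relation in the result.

Candidate keys of the original relation: {AcctNo, Amount}, {AcctNo, LoanNo}, {Amount, Branch}, {Branch, LoanNo}.
{AcctNo, Amount, Balance, Branch, LoanNo, OpenDate}: {Branch} determines {AcctNo, Branch} here but is not a superkey — split on Branch → AcctNo, giving {AcctNo, Branch} and {Amount, Balance, Branch, LoanNo, OpenDate}.
{AcctNo, Branch} is in BCNF.
{Amount, Balance, Branch, LoanNo, OpenDate} is in BCNF.

{AcctNo, Branch}; {Amount, Balance, Branch, LoanNo, OpenDate}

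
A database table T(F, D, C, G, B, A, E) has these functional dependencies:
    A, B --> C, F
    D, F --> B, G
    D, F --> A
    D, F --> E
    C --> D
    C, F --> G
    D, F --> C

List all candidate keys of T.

{A, B}, {C, F}, {D, F}

{A, B} is a candidate key since {A, B}⁺ = {A, B, C, D, E, F, G} covers every attribute.
{C, F} is a candidate key since {C, F}⁺ = {A, B, C, D, E, F, G} covers every attribute.
{D, F} is a candidate key since {D, F}⁺ = {A, B, C, D, E, F, G} covers every attribute.
No proper subset of any of these is a key, and no other minimal superkey exists.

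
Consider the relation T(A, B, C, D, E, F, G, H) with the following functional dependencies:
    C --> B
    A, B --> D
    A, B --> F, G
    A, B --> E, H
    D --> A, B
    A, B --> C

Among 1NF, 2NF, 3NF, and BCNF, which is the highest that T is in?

3NF

Candidate keys: {A, B}, {A, C}, {D}. Prime attributes: {A, B, C, D}.
For C --> B we have {C}⁺ = {B, C}; {C} is not a superkey, so BCNF fails.
But every attribute on its right side ({B}) is prime, and the same holds for every other non-superkey FD, so 3NF still holds.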